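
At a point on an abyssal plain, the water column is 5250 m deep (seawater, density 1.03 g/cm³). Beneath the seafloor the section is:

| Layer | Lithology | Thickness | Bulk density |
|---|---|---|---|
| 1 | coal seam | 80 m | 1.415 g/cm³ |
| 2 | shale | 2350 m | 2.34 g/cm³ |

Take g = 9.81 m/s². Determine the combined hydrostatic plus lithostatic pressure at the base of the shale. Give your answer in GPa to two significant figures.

seawater: 1030 kg/m³ × 9.81 m/s² × 5250 m = 5.305×10^7 Pa = 0.05305 GPa
coal seam: 1415 kg/m³ × 9.81 m/s² × 80 m = 1.110×10^6 Pa = 1.110×10^-3 GPa
shale: 2340 kg/m³ × 9.81 m/s² × 2350 m = 5.395×10^7 Pa = 0.05395 GPa
Total = 0.05305 + 1.110×10^-3 + 0.05395 = 0.10810 GPa

0.11 GPa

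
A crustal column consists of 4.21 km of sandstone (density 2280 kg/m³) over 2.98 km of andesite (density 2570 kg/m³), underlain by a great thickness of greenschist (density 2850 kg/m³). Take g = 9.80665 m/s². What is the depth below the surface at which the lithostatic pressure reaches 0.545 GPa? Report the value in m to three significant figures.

20600 m

Pressure at base of upper layers: 2280×9.80665×4210 + 2570×9.80665×2980 = 1.692×10^8 Pa = 0.1692 GPa
Remaining pressure to be supplied by greenschist: 5.450×10^8 − 1.692×10^8 = 3.758×10^8 Pa
Additional depth in greenschist = 3.758×10^8 Pa / (2850 kg/m³ × 9.80665 m/s²) = 13445 m
Total depth = 7190 m + 13445 m = 20635 m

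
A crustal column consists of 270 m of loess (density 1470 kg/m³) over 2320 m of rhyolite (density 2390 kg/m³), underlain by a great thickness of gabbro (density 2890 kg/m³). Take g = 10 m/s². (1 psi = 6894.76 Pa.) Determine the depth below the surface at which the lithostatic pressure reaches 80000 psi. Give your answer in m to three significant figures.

Pressure at base of upper layers: 1470×10×270 + 2390×10×2320 = 5.942×10^7 Pa = 8618 psi
Remaining pressure to be supplied by gabbro: 5.516×10^8 − 5.942×10^7 = 4.922×10^8 Pa
Additional depth in gabbro = 4.922×10^8 Pa / (2890 kg/m³ × 10 m/s²) = 17030 m
Total depth = 2590 m + 17030 m = 19620 m

19600 m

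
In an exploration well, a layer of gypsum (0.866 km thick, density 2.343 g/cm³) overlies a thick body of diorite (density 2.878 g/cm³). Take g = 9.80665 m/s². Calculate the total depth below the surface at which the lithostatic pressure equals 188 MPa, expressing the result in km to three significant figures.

6.82 km

Pressure at base of upper layers: 2343×9.80665×866 = 1.990×10^7 Pa = 19.90 MPa
Remaining pressure to be supplied by diorite: 1.880×10^8 − 1.990×10^7 = 1.681×10^8 Pa
Additional depth in diorite = 1.681×10^8 Pa / (2878 kg/m³ × 9.80665 m/s²) = 5956.1 m
Total depth = 866 m + 5956.1 m = 6822.1 m
= 6.8221 km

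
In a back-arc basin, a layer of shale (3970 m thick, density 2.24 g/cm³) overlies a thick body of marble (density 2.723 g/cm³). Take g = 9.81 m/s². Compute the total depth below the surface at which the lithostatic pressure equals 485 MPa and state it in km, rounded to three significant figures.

Pressure at base of upper layers: 2240×9.81×3970 = 8.724×10^7 Pa = 87.24 MPa
Remaining pressure to be supplied by marble: 4.850×10^8 − 8.724×10^7 = 3.978×10^8 Pa
Additional depth in marble = 3.978×10^8 Pa / (2723 kg/m³ × 9.81 m/s²) = 14890 m
Total depth = 3970 m + 14890 m = 18860 m
= 18.860 km

18.9 km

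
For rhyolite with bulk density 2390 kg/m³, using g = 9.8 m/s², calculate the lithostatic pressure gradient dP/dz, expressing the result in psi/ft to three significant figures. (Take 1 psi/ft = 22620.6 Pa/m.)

1.04 psi/ft

dP/dz = ρg = 2390 kg/m³ × 9.8 m/s² = 23422 Pa/m
= 23422 Pa/m × (1 psi/ft / 22621 Pa/m) = 1.0354 psi/ft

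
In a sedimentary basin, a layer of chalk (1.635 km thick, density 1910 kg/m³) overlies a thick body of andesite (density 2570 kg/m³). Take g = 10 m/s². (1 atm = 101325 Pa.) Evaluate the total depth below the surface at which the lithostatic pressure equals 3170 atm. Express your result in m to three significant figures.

12900 m

Pressure at base of upper layers: 1910×10×1635 = 3.123×10^7 Pa = 308.2 atm
Remaining pressure to be supplied by andesite: 3.212×10^8 − 3.123×10^7 = 2.900×10^8 Pa
Additional depth in andesite = 2.900×10^8 Pa / (2570 kg/m³ × 10 m/s²) = 11283 m
Total depth = 1635 m + 11283 m = 12918 m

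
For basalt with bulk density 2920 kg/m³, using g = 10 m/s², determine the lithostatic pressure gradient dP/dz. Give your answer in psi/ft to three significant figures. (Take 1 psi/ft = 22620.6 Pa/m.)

dP/dz = ρg = 2920 kg/m³ × 10 m/s² = 29200 Pa/m
= 29200 Pa/m × (1 psi/ft / 22621 Pa/m) = 1.2909 psi/ft

1.29 psi/ft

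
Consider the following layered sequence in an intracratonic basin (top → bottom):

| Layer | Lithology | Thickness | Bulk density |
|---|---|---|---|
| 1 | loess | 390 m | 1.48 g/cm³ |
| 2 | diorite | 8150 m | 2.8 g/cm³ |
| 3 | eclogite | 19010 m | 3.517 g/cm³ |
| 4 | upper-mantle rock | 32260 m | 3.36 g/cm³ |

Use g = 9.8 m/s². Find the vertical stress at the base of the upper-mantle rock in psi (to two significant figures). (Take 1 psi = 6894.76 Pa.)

280000 psi

loess: 1480 kg/m³ × 9.8 m/s² × 390 m = 5.657×10^6 Pa = 820.4 psi
diorite: 2800 kg/m³ × 9.8 m/s² × 8150 m = 2.236×10^8 Pa = 32436 psi
eclogite: 3517 kg/m³ × 9.8 m/s² × 19010 m = 6.552×10^8 Pa = 95030 psi
upper-mantle rock: 3360 kg/m³ × 9.8 m/s² × 32260 m = 1.062×10^9 Pa = 1.541×10^5 psi
Total = 820.4 + 32436 + 95030 + 1.541×10^5 = 2.8235×10^5 psi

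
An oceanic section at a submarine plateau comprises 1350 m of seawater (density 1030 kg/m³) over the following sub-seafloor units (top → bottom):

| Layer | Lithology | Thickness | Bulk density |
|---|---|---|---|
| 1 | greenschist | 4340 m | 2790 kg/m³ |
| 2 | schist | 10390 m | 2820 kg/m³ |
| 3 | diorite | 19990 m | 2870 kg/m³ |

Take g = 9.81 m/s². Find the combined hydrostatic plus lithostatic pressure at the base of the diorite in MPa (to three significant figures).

983 MPa

seawater: 1030 kg/m³ × 9.81 m/s² × 1350 m = 1.364×10^7 Pa = 13.64 MPa
greenschist: 2790 kg/m³ × 9.81 m/s² × 4340 m = 1.188×10^8 Pa = 118.8 MPa
schist: 2820 kg/m³ × 9.81 m/s² × 10390 m = 2.874×10^8 Pa = 287.4 MPa
diorite: 2870 kg/m³ × 9.81 m/s² × 19990 m = 5.628×10^8 Pa = 562.8 MPa
Total = 13.64 + 118.8 + 287.4 + 562.8 = 982.67 MPa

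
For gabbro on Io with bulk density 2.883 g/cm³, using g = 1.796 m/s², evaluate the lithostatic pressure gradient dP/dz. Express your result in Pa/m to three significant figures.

5180 Pa/m

dP/dz = ρg = 2883 kg/m³ × 1.796 m/s² = 5177.9 Pa/m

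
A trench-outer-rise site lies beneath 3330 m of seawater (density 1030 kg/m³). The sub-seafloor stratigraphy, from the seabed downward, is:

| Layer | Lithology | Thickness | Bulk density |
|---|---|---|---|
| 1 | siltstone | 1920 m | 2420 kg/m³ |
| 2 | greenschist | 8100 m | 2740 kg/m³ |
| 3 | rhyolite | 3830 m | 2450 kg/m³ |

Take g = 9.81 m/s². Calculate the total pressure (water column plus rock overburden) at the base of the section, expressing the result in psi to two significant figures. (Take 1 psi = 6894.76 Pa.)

seawater: 1030 kg/m³ × 9.81 m/s² × 3330 m = 3.365×10^7 Pa = 4880 psi
siltstone: 2420 kg/m³ × 9.81 m/s² × 1920 m = 4.558×10^7 Pa = 6611 psi
greenschist: 2740 kg/m³ × 9.81 m/s² × 8100 m = 2.177×10^8 Pa = 31578 psi
rhyolite: 2450 kg/m³ × 9.81 m/s² × 3830 m = 9.205×10^7 Pa = 13351 psi
Total = 4880 + 6611 + 31578 + 13351 = 56420 psi

56000 psi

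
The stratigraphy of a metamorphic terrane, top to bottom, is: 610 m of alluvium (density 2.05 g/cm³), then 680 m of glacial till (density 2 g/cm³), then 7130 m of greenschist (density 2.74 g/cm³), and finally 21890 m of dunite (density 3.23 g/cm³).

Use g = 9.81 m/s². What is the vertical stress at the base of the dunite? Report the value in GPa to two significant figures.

alluvium: 2050 kg/m³ × 9.81 m/s² × 610 m = 1.227×10^7 Pa = 0.01227 GPa
glacial till: 2000 kg/m³ × 9.81 m/s² × 680 m = 1.334×10^7 Pa = 0.01334 GPa
greenschist: 2740 kg/m³ × 9.81 m/s² × 7130 m = 1.917×10^8 Pa = 0.1917 GPa
dunite: 3230 kg/m³ × 9.81 m/s² × 21890 m = 6.936×10^8 Pa = 0.6936 GPa
Total = 0.01227 + 0.01334 + 0.1917 + 0.6936 = 0.91087 GPa

0.91 GPa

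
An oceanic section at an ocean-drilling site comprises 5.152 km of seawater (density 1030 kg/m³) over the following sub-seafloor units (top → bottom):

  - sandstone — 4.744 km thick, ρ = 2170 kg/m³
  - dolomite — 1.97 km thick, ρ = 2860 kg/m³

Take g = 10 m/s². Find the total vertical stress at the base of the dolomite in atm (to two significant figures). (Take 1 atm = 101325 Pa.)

2100 atm

seawater: 1030 kg/m³ × 10 m/s² × 5152 m = 5.307×10^7 Pa = 523.7 atm
sandstone: 2170 kg/m³ × 10 m/s² × 4744 m = 1.029×10^8 Pa = 1016 atm
dolomite: 2860 kg/m³ × 10 m/s² × 1970 m = 5.634×10^7 Pa = 556.1 atm
Total = 523.7 + 1016 + 556.1 = 2095.8 atm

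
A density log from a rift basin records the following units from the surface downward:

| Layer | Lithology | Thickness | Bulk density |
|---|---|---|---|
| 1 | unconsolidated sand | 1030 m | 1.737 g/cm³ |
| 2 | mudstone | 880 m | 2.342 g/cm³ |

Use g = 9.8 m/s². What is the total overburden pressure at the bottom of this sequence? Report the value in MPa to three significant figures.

unconsolidated sand: 1737 kg/m³ × 9.8 m/s² × 1030 m = 1.753×10^7 Pa = 17.53 MPa
mudstone: 2342 kg/m³ × 9.8 m/s² × 880 m = 2.020×10^7 Pa = 20.20 MPa
Total = 17.53 + 20.20 = 37.731 MPa

37.7 MPa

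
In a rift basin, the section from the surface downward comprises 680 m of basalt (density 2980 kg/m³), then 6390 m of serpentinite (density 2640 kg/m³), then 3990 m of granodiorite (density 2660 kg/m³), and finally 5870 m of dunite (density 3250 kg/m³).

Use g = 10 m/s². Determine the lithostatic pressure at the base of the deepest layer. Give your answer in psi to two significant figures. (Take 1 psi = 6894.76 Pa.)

basalt: 2980 kg/m³ × 10 m/s² × 680 m = 2.026×10^7 Pa = 2939 psi
serpentinite: 2640 kg/m³ × 10 m/s² × 6390 m = 1.687×10^8 Pa = 24467 psi
granodiorite: 2660 kg/m³ × 10 m/s² × 3990 m = 1.061×10^8 Pa = 15393 psi
dunite: 3250 kg/m³ × 10 m/s² × 5870 m = 1.908×10^8 Pa = 27670 psi
Total = 2939 + 24467 + 15393 + 27670 = 70469 psi

70000 psi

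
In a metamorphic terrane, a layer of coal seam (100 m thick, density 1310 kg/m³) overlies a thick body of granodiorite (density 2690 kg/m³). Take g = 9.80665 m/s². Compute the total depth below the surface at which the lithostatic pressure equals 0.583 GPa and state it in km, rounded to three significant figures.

22.2 km

Pressure at base of upper layers: 1310×9.80665×100 = 1.285×10^6 Pa = 1.285×10^-3 GPa
Remaining pressure to be supplied by granodiorite: 5.830×10^8 − 1.285×10^6 = 5.817×10^8 Pa
Additional depth in granodiorite = 5.817×10^8 Pa / (2690 kg/m³ × 9.80665 m/s²) = 22051 m
Total depth = 100 m + 22051 m = 22151 m
= 22.151 km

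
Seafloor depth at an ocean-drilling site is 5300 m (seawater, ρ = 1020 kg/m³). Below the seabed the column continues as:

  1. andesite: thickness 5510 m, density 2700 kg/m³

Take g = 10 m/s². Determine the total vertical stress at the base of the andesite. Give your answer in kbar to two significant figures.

seawater: 1020 kg/m³ × 10 m/s² × 5300 m = 5.406×10^7 Pa = 0.5406 kbar
andesite: 2700 kg/m³ × 10 m/s² × 5510 m = 1.488×10^8 Pa = 1.488 kbar
Total = 0.5406 + 1.488 = 2.0283 kbar

2.0 kbar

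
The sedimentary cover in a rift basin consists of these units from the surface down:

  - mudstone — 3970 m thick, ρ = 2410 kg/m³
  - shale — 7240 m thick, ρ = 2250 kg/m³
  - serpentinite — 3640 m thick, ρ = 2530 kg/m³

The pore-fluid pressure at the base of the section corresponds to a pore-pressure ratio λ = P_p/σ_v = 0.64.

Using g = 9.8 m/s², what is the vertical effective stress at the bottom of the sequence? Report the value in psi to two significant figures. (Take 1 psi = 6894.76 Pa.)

18000 psi

Overburden (lithostatic) stress σ_v:
mudstone: 2410 kg/m³ × 9.8 m/s² × 3970 m = 9.376×10^7 Pa = 93.76 MPa
shale: 2250 kg/m³ × 9.8 m/s² × 7240 m = 1.596×10^8 Pa = 159.6 MPa
serpentinite: 2530 kg/m³ × 9.8 m/s² × 3640 m = 9.025×10^7 Pa = 90.25 MPa
Total = 93.76 + 159.6 + 90.25 = 343.66 MPa
Pore pressure P_p = λ·σ_v = 0.64 × 343.7 MPa = 219.9 MPa
Effective stress σ' = σ_v − P_p = 343.7 − 219.9 = 123.72 MPa = 17943 psi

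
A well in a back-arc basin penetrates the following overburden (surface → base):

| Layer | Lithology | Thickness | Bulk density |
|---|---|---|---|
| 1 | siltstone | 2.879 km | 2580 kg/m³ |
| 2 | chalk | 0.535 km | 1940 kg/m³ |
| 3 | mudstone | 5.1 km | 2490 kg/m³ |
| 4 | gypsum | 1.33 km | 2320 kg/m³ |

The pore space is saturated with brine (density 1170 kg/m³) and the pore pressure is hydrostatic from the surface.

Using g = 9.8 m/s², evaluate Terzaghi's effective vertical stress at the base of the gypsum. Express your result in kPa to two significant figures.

120000 kPa

Overburden (lithostatic) stress σ_v:
siltstone: 2580 kg/m³ × 9.8 m/s² × 2879 m = 7.279×10^7 Pa = 72.79 MPa
chalk: 1940 kg/m³ × 9.8 m/s² × 535 m = 1.017×10^7 Pa = 10.17 MPa
mudstone: 2490 kg/m³ × 9.8 m/s² × 5100 m = 1.245×10^8 Pa = 124.5 MPa
gypsum: 2320 kg/m³ × 9.8 m/s² × 1330 m = 3.024×10^7 Pa = 30.24 MPa
Total = 72.79 + 10.17 + 124.5 + 30.24 = 237.65 MPa
Pore pressure P_p = 1170 kg/m³ × 9.8 m/s² × 9844 m = 1.129×10^8 Pa = 112.9 MPa
Effective stress σ' = σ_v − P_p = 237.7 − 112.9 = 124.78 MPa = 1.2478×10^5 kPa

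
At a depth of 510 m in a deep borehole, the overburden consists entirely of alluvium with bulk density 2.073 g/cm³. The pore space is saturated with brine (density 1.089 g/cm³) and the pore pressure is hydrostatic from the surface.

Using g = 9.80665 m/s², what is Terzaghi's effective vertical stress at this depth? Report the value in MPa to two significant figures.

Overburden (lithostatic) stress σ_v:
alluvium: 2073 kg/m³ × 9.80665 m/s² × 510 m = 1.037×10^7 Pa = 10.37 MPa
Pore pressure P_p = 1089 kg/m³ × 9.80665 m/s² × 510 m = 5.447×10^6 Pa = 5.447 MPa
Effective stress σ' = σ_v − P_p = 10.37 − 5.447 = 4.9214 MPa

4.9 MPa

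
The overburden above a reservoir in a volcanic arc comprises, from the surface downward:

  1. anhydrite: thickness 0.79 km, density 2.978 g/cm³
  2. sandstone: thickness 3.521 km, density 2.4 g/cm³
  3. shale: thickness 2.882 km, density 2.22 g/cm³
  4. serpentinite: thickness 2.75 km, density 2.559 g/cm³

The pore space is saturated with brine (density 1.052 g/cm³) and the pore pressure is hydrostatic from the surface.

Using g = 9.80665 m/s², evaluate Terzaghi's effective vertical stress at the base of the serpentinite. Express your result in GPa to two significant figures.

0.14 GPa

Overburden (lithostatic) stress σ_v:
anhydrite: 2978 kg/m³ × 9.80665 m/s² × 790 m = 2.307×10^7 Pa = 23.07 MPa
sandstone: 2400 kg/m³ × 9.80665 m/s² × 3521 m = 8.287×10^7 Pa = 82.87 MPa
shale: 2220 kg/m³ × 9.80665 m/s² × 2882 m = 6.274×10^7 Pa = 62.74 MPa
serpentinite: 2559 kg/m³ × 9.80665 m/s² × 2750 m = 6.901×10^7 Pa = 69.01 MPa
Total = 23.07 + 82.87 + 62.74 + 69.01 = 237.70 MPa
Pore pressure P_p = 1052 kg/m³ × 9.80665 m/s² × 9943 m = 1.026×10^8 Pa = 102.6 MPa
Effective stress σ' = σ_v − P_p = 237.7 − 102.6 = 135.12 MPa = 0.13512 GPa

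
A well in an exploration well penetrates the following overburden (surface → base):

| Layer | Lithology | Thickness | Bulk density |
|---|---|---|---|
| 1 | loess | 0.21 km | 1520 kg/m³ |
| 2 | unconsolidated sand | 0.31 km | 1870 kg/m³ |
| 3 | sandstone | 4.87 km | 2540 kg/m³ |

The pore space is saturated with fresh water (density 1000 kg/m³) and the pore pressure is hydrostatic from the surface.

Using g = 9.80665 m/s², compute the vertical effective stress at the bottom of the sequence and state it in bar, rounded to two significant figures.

Overburden (lithostatic) stress σ_v:
loess: 1520 kg/m³ × 9.80665 m/s² × 210 m = 3.130×10^6 Pa = 3.130 MPa
unconsolidated sand: 1870 kg/m³ × 9.80665 m/s² × 310 m = 5.685×10^6 Pa = 5.685 MPa
sandstone: 2540 kg/m³ × 9.80665 m/s² × 4870 m = 1.213×10^8 Pa = 121.3 MPa
Total = 3.130 + 5.685 + 121.3 = 130.12 MPa
Pore pressure P_p = 1000 kg/m³ × 9.80665 m/s² × 5390 m = 5.286×10^7 Pa = 52.86 MPa
Effective stress σ' = σ_v − P_p = 130.1 − 52.86 = 77.264 MPa = 772.64 bar

770 bar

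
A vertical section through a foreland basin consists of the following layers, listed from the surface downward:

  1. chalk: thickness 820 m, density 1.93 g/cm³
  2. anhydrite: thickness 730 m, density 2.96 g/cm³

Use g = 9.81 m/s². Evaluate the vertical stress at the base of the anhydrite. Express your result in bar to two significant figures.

370 bar

chalk: 1930 kg/m³ × 9.81 m/s² × 820 m = 1.553×10^7 Pa = 155.3 bar
anhydrite: 2960 kg/m³ × 9.81 m/s² × 730 m = 2.120×10^7 Pa = 212.0 bar
Total = 155.3 + 212.0 = 367.23 bar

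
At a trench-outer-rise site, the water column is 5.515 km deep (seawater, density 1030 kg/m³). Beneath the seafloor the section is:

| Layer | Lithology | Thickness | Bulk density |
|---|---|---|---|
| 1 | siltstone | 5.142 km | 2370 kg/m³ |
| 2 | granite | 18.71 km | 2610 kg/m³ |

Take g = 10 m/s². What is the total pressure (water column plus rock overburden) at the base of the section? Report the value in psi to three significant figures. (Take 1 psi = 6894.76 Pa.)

seawater: 1030 kg/m³ × 10 m/s² × 5515 m = 5.680×10^7 Pa = 8239 psi
siltstone: 2370 kg/m³ × 10 m/s² × 5142 m = 1.219×10^8 Pa = 17675 psi
granite: 2610 kg/m³ × 10 m/s² × 18710 m = 4.883×10^8 Pa = 70826 psi
Total = 8239 + 17675 + 70826 = 96740 psi

96700 psi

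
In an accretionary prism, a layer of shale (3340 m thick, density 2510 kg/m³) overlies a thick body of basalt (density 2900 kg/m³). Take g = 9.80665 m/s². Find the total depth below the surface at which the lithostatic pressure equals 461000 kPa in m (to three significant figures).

Pressure at base of upper layers: 2510×9.80665×3340 = 8.221×10^7 Pa = 82213 kPa
Remaining pressure to be supplied by basalt: 4.610×10^8 − 8.221×10^7 = 3.788×10^8 Pa
Additional depth in basalt = 3.788×10^8 Pa / (2900 kg/m³ × 9.80665 m/s²) = 13319 m
Total depth = 3340 m + 13319 m = 16659 m

16700 m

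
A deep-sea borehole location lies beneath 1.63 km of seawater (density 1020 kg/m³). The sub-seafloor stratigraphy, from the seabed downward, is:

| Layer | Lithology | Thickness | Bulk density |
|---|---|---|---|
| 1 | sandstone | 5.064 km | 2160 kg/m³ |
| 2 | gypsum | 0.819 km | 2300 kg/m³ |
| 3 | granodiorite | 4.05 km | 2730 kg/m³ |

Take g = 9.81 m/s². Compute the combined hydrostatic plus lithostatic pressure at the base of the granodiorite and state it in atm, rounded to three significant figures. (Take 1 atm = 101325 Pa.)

seawater: 1020 kg/m³ × 9.81 m/s² × 1630 m = 1.631×10^7 Pa = 161.0 atm
sandstone: 2160 kg/m³ × 9.81 m/s² × 5064 m = 1.073×10^8 Pa = 1059 atm
gypsum: 2300 kg/m³ × 9.81 m/s² × 819 m = 1.848×10^7 Pa = 182.4 atm
granodiorite: 2730 kg/m³ × 9.81 m/s² × 4050 m = 1.085×10^8 Pa = 1070 atm
Total = 161.0 + 1059 + 182.4 + 1070 = 2472.8 atm

2470 atm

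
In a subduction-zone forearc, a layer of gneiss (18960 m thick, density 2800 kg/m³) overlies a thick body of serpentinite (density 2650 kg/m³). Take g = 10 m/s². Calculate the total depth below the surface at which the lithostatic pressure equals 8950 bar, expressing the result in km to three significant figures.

32.7 km

Pressure at base of upper layers: 2800×10×18960 = 5.309×10^8 Pa = 5309 bar
Remaining pressure to be supplied by serpentinite: 8.950×10^8 − 5.309×10^8 = 3.641×10^8 Pa
Additional depth in serpentinite = 3.641×10^8 Pa / (2650 kg/m³ × 10 m/s²) = 13740 m
Total depth = 18960 m + 13740 m = 32700 m
= 32.700 km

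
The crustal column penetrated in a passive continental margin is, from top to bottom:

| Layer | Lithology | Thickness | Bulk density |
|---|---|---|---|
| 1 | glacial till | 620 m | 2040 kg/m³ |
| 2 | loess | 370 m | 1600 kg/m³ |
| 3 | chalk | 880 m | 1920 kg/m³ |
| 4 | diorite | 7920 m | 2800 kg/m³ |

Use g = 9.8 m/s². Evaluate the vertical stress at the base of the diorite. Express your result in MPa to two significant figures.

glacial till: 2040 kg/m³ × 9.8 m/s² × 620 m = 1.240×10^7 Pa = 12.40 MPa
loess: 1600 kg/m³ × 9.8 m/s² × 370 m = 5.802×10^6 Pa = 5.802 MPa
chalk: 1920 kg/m³ × 9.8 m/s² × 880 m = 1.656×10^7 Pa = 16.56 MPa
diorite: 2800 kg/m³ × 9.8 m/s² × 7920 m = 2.173×10^8 Pa = 217.3 MPa
Total = 12.40 + 5.802 + 16.56 + 217.3 = 252.08 MPa

250 MPa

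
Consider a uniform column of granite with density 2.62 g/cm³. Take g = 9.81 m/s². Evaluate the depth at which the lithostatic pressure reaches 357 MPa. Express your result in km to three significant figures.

13.9 km

h = P/(ρg) = 357 MPa / (2620 kg/m³ × 9.81 m/s²) = 3.570×10^8 Pa / 25702 Pa/m = 13890 m
= 13.890 km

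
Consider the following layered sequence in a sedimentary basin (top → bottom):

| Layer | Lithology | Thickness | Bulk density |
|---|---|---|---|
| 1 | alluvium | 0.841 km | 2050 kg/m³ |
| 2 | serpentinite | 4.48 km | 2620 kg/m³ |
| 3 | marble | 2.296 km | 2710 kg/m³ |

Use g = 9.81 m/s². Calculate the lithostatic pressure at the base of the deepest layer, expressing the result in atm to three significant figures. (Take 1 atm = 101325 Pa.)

1910 atm

alluvium: 2050 kg/m³ × 9.81 m/s² × 841 m = 1.691×10^7 Pa = 166.9 atm
serpentinite: 2620 kg/m³ × 9.81 m/s² × 4480 m = 1.151×10^8 Pa = 1136 atm
marble: 2710 kg/m³ × 9.81 m/s² × 2296 m = 6.104×10^7 Pa = 602.4 atm
Total = 166.9 + 1136 + 602.4 = 1905.7 atm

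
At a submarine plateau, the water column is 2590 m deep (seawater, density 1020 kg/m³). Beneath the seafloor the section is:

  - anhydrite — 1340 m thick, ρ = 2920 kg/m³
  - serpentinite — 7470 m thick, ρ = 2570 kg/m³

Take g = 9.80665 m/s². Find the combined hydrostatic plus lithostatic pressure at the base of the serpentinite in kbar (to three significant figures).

seawater: 1020 kg/m³ × 9.80665 m/s² × 2590 m = 2.591×10^7 Pa = 0.2591 kbar
anhydrite: 2920 kg/m³ × 9.80665 m/s² × 1340 m = 3.837×10^7 Pa = 0.3837 kbar
serpentinite: 2570 kg/m³ × 9.80665 m/s² × 7470 m = 1.883×10^8 Pa = 1.883 kbar
Total = 0.2591 + 0.3837 + 1.883 = 2.5255 kbar

2.53 kbar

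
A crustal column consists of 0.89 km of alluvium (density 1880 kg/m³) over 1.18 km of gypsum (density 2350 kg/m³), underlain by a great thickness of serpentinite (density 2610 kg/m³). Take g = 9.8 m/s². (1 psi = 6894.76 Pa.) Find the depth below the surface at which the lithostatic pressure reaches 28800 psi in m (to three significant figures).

Pressure at base of upper layers: 1880×9.8×890 + 2350×9.8×1180 = 4.357×10^7 Pa = 6320 psi
Remaining pressure to be supplied by serpentinite: 1.986×10^8 − 4.357×10^7 = 1.550×10^8 Pa
Additional depth in serpentinite = 1.550×10^8 Pa / (2610 kg/m³ × 9.8 m/s²) = 6059.7 m
Total depth = 2070 m + 6059.7 m = 8129.7 m

8130 m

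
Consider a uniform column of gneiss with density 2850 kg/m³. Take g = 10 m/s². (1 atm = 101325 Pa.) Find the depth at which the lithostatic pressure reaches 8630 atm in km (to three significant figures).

h = P/(ρg) = 8630 atm / (2850 kg/m³ × 10 m/s²) = 8.744×10^8 Pa / 28500 Pa/m = 30682 m
= 30.682 km

30.7 km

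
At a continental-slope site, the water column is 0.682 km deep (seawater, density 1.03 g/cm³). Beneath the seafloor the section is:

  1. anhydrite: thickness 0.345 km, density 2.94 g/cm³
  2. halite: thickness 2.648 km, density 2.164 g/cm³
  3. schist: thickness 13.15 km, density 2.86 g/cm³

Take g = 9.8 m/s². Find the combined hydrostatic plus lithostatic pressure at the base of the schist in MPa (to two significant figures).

seawater: 1030 kg/m³ × 9.8 m/s² × 682 m = 6.884×10^6 Pa = 6.884 MPa
anhydrite: 2940 kg/m³ × 9.8 m/s² × 345 m = 9.940×10^6 Pa = 9.940 MPa
halite: 2164 kg/m³ × 9.8 m/s² × 2648 m = 5.616×10^7 Pa = 56.16 MPa
schist: 2860 kg/m³ × 9.8 m/s² × 13150 m = 3.686×10^8 Pa = 368.6 MPa
Total = 6.884 + 9.940 + 56.16 + 368.6 = 441.55 MPa

440 MPa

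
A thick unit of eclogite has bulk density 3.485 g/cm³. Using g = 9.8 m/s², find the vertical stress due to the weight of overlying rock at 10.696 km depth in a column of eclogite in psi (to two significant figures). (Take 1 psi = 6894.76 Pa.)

53000 psi

eclogite: 3485 kg/m³ × 9.8 m/s² × 10696 m = 3.653×10^8 Pa = 52982 psi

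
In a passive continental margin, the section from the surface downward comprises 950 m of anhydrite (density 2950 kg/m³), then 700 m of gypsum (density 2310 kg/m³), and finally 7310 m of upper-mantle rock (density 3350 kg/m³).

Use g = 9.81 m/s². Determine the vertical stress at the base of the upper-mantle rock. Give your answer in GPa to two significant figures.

anhydrite: 2950 kg/m³ × 9.81 m/s² × 950 m = 2.749×10^7 Pa = 0.02749 GPa
gypsum: 2310 kg/m³ × 9.81 m/s² × 700 m = 1.586×10^7 Pa = 0.01586 GPa
upper-mantle rock: 3350 kg/m³ × 9.81 m/s² × 7310 m = 2.402×10^8 Pa = 0.2402 GPa
Total = 0.02749 + 0.01586 + 0.2402 = 0.28359 GPa

0.28 GPa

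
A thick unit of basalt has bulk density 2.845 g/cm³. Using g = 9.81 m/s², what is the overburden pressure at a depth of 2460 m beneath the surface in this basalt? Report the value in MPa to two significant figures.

69 MPa

basalt: 2845 kg/m³ × 9.81 m/s² × 2460 m = 6.866×10^7 Pa = 68.66 MPa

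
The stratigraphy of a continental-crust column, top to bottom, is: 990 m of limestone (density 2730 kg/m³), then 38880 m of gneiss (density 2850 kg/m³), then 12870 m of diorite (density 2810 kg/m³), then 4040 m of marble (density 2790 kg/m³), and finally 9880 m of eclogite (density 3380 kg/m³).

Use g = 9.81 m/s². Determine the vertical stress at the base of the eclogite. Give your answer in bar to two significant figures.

19000 bar

limestone: 2730 kg/m³ × 9.81 m/s² × 990 m = 2.651×10^7 Pa = 265.1 bar
gneiss: 2850 kg/m³ × 9.81 m/s² × 38880 m = 1.087×10^9 Pa = 10870 bar
diorite: 2810 kg/m³ × 9.81 m/s² × 12870 m = 3.548×10^8 Pa = 3548 bar
marble: 2790 kg/m³ × 9.81 m/s² × 4040 m = 1.106×10^8 Pa = 1106 bar
eclogite: 3380 kg/m³ × 9.81 m/s² × 9880 m = 3.276×10^8 Pa = 3276 bar
Total = 265.1 + 10870 + 3548 + 1106 + 3276 = 19065 bar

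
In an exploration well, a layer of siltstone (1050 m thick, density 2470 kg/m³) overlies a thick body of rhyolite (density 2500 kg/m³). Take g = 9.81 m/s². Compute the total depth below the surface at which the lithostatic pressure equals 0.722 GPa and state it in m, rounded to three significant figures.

29500 m

Pressure at base of upper layers: 2470×9.81×1050 = 2.544×10^7 Pa = 0.02544 GPa
Remaining pressure to be supplied by rhyolite: 7.220×10^8 − 2.544×10^7 = 6.966×10^8 Pa
Additional depth in rhyolite = 6.966×10^8 Pa / (2500 kg/m³ × 9.81 m/s²) = 28402 m
Total depth = 1050 m + 28402 m = 29452 m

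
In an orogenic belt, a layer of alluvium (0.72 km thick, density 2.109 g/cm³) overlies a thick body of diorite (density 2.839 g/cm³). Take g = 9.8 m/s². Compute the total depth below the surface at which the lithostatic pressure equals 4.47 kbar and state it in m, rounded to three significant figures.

Pressure at base of upper layers: 2109×9.8×720 = 1.488×10^7 Pa = 0.1488 kbar
Remaining pressure to be supplied by diorite: 4.470×10^8 − 1.488×10^7 = 4.321×10^8 Pa
Additional depth in diorite = 4.321×10^8 Pa / (2839 kg/m³ × 9.8 m/s²) = 15531 m
Total depth = 720 m + 15531 m = 16251 m

16300 m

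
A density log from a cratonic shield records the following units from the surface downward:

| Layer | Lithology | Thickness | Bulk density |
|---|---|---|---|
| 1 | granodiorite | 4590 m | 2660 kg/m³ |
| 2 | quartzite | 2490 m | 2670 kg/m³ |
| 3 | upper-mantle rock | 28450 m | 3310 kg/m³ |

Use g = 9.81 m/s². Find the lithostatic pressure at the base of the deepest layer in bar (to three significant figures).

11100 bar

granodiorite: 2660 kg/m³ × 9.81 m/s² × 4590 m = 1.198×10^8 Pa = 1198 bar
quartzite: 2670 kg/m³ × 9.81 m/s² × 2490 m = 6.522×10^7 Pa = 652.2 bar
upper-mantle rock: 3310 kg/m³ × 9.81 m/s² × 28450 m = 9.238×10^8 Pa = 9238 bar
Total = 1198 + 652.2 + 9238 = 11088 bar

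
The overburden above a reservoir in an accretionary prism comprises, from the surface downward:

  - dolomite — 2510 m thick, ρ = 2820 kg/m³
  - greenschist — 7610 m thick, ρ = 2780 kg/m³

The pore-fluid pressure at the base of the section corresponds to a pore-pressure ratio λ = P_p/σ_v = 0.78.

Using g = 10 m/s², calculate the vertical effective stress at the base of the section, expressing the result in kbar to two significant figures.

0.62 kbar

Overburden (lithostatic) stress σ_v:
dolomite: 2820 kg/m³ × 10 m/s² × 2510 m = 7.078×10^7 Pa = 70.78 MPa
greenschist: 2780 kg/m³ × 10 m/s² × 7610 m = 2.116×10^8 Pa = 211.6 MPa
Total = 70.78 + 211.6 = 282.34 MPa
Pore pressure P_p = λ·σ_v = 0.78 × 282.3 MPa = 220.2 MPa
Effective stress σ' = σ_v − P_p = 282.3 − 220.2 = 62.115 MPa = 0.62115 kbar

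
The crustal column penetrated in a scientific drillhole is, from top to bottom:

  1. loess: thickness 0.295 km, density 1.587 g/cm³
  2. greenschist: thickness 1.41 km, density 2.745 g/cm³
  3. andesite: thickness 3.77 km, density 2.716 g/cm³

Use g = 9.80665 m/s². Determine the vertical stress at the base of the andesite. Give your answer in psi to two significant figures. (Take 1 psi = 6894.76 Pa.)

21000 psi

loess: 1587 kg/m³ × 9.80665 m/s² × 295 m = 4.591×10^6 Pa = 665.9 psi
greenschist: 2745 kg/m³ × 9.80665 m/s² × 1410 m = 3.796×10^7 Pa = 5505 psi
andesite: 2716 kg/m³ × 9.80665 m/s² × 3770 m = 1.004×10^8 Pa = 14564 psi
Total = 665.9 + 5505 + 14564 = 20735 psi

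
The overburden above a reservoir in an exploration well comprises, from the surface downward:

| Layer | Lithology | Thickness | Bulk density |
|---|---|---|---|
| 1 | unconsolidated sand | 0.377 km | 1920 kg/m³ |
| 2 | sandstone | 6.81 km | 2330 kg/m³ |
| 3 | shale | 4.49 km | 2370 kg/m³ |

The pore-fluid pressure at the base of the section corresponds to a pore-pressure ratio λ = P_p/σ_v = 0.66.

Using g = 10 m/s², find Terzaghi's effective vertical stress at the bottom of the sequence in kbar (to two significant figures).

0.93 kbar

Overburden (lithostatic) stress σ_v:
unconsolidated sand: 1920 kg/m³ × 10 m/s² × 377 m = 7.238×10^6 Pa = 7.238 MPa
sandstone: 2330 kg/m³ × 10 m/s² × 6810 m = 1.587×10^8 Pa = 158.7 MPa
shale: 2370 kg/m³ × 10 m/s² × 4490 m = 1.064×10^8 Pa = 106.4 MPa
Total = 7.238 + 158.7 + 106.4 = 272.32 MPa
Pore pressure P_p = λ·σ_v = 0.66 × 272.3 MPa = 179.7 MPa
Effective stress σ' = σ_v − P_p = 272.3 − 179.7 = 92.590 MPa = 0.92590 kbar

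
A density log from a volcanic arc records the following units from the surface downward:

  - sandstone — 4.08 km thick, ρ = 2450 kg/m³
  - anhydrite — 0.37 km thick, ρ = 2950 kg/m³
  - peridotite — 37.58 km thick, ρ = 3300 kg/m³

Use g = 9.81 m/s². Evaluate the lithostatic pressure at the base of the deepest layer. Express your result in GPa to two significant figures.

1.3 GPa

sandstone: 2450 kg/m³ × 9.81 m/s² × 4080 m = 9.806×10^7 Pa = 0.09806 GPa
anhydrite: 2950 kg/m³ × 9.81 m/s² × 370 m = 1.071×10^7 Pa = 0.01071 GPa
peridotite: 3300 kg/m³ × 9.81 m/s² × 37580 m = 1.217×10^9 Pa = 1.217 GPa
Total = 0.09806 + 0.01071 + 1.217 = 1.3253 GPa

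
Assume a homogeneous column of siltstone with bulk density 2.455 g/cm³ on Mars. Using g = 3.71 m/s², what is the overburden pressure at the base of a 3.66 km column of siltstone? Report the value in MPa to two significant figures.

33 MPa

siltstone: 2455 kg/m³ × 3.71 m/s² × 3660 m = 3.334×10^7 Pa = 33.34 MPa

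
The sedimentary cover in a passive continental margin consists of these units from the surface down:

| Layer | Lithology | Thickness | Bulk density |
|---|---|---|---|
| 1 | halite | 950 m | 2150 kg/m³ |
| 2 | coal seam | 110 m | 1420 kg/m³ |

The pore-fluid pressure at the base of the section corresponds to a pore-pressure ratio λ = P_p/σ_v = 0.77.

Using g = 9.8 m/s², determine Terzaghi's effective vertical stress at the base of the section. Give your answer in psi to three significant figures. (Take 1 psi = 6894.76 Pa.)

Overburden (lithostatic) stress σ_v:
halite: 2150 kg/m³ × 9.8 m/s² × 950 m = 2.002×10^7 Pa = 20.02 MPa
coal seam: 1420 kg/m³ × 9.8 m/s² × 110 m = 1.531×10^6 Pa = 1.531 MPa
Total = 20.02 + 1.531 = 21.547 MPa
Pore pressure P_p = λ·σ_v = 0.77 × 21.55 MPa = 16.59 MPa
Effective stress σ' = σ_v − P_p = 21.55 − 16.59 = 4.9559 MPa = 718.79 psi

719 psi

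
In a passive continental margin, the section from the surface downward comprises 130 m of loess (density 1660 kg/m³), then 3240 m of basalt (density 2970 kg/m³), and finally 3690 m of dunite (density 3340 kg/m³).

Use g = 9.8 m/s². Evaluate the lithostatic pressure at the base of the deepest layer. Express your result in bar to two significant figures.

loess: 1660 kg/m³ × 9.8 m/s² × 130 m = 2.115×10^6 Pa = 21.15 bar
basalt: 2970 kg/m³ × 9.8 m/s² × 3240 m = 9.430×10^7 Pa = 943.0 bar
dunite: 3340 kg/m³ × 9.8 m/s² × 3690 m = 1.208×10^8 Pa = 1208 bar
Total = 21.15 + 943.0 + 1208 = 2172.0 bar

2200 bar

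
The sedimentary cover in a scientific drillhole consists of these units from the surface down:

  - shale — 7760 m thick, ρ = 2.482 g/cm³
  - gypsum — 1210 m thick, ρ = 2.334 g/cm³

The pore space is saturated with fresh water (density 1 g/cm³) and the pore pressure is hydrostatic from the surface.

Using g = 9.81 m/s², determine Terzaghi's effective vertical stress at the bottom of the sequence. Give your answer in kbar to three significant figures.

1.29 kbar

Overburden (lithostatic) stress σ_v:
shale: 2482 kg/m³ × 9.81 m/s² × 7760 m = 1.889×10^8 Pa = 188.9 MPa
gypsum: 2334 kg/m³ × 9.81 m/s² × 1210 m = 2.770×10^7 Pa = 27.70 MPa
Total = 188.9 + 27.70 = 216.65 MPa
Pore pressure P_p = 1000 kg/m³ × 9.81 m/s² × 8970 m = 8.800×10^7 Pa = 88.00 MPa
Effective stress σ' = σ_v − P_p = 216.6 − 88.00 = 128.65 MPa = 1.2865 kbar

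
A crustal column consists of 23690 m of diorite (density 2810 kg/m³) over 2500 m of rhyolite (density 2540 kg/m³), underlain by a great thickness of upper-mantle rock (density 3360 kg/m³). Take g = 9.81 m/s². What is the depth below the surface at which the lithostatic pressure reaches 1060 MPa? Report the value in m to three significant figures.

36600 m

Pressure at base of upper layers: 2810×9.81×23690 + 2540×9.81×2500 = 7.153×10^8 Pa = 715.3 MPa
Remaining pressure to be supplied by upper-mantle rock: 1.060×10^9 − 7.153×10^8 = 3.447×10^8 Pa
Additional depth in upper-mantle rock = 3.447×10^8 Pa / (3360 kg/m³ × 9.81 m/s²) = 10457 m
Total depth = 26190 m + 10457 m = 36647 m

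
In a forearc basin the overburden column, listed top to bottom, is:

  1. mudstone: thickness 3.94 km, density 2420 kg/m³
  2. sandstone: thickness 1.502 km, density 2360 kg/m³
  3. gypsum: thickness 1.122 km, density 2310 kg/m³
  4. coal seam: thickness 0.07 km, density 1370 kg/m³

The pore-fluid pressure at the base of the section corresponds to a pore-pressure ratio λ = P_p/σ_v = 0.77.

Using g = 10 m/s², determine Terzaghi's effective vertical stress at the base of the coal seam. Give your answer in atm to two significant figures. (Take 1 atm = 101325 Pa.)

360 atm

Overburden (lithostatic) stress σ_v:
mudstone: 2420 kg/m³ × 10 m/s² × 3940 m = 9.535×10^7 Pa = 95.35 MPa
sandstone: 2360 kg/m³ × 10 m/s² × 1502 m = 3.545×10^7 Pa = 35.45 MPa
gypsum: 2310 kg/m³ × 10 m/s² × 1122 m = 2.592×10^7 Pa = 25.92 MPa
coal seam: 1370 kg/m³ × 10 m/s² × 70 m = 9.590×10^5 Pa = 0.9590 MPa
Total = 95.35 + 35.45 + 25.92 + 0.9590 = 157.67 MPa
Pore pressure P_p = λ·σ_v = 0.77 × 157.7 MPa = 121.4 MPa
Effective stress σ' = σ_v − P_p = 157.7 − 121.4 = 36.265 MPa = 357.90 atm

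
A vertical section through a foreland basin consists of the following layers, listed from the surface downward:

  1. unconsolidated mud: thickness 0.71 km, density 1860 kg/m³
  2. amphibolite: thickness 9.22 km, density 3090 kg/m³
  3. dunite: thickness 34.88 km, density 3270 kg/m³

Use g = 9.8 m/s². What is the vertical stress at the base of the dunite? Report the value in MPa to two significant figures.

unconsolidated mud: 1860 kg/m³ × 9.8 m/s² × 710 m = 1.294×10^7 Pa = 12.94 MPa
amphibolite: 3090 kg/m³ × 9.8 m/s² × 9220 m = 2.792×10^8 Pa = 279.2 MPa
dunite: 3270 kg/m³ × 9.8 m/s² × 34880 m = 1.118×10^9 Pa = 1118 MPa
Total = 12.94 + 279.2 + 1118 = 1409.9 MPa

1400 MPa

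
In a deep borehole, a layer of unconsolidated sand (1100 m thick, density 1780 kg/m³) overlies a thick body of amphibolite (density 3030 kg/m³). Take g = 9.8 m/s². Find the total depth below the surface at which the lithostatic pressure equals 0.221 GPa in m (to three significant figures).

7900 m

Pressure at base of upper layers: 1780×9.8×1100 = 1.919×10^7 Pa = 0.01919 GPa
Remaining pressure to be supplied by amphibolite: 2.210×10^8 − 1.919×10^7 = 2.018×10^8 Pa
Additional depth in amphibolite = 2.018×10^8 Pa / (3030 kg/m³ × 9.8 m/s²) = 6796.4 m
Total depth = 1100 m + 6796.4 m = 7896.4 m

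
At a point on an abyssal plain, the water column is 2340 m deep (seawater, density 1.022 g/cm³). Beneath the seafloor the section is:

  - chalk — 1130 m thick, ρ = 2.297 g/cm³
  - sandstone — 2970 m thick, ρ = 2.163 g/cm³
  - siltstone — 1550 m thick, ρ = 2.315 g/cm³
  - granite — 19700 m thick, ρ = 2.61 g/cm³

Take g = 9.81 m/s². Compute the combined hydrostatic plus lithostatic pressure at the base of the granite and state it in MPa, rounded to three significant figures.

seawater: 1022 kg/m³ × 9.81 m/s² × 2340 m = 2.346×10^7 Pa = 23.46 MPa
chalk: 2297 kg/m³ × 9.81 m/s² × 1130 m = 2.546×10^7 Pa = 25.46 MPa
sandstone: 2163 kg/m³ × 9.81 m/s² × 2970 m = 6.302×10^7 Pa = 63.02 MPa
siltstone: 2315 kg/m³ × 9.81 m/s² × 1550 m = 3.520×10^7 Pa = 35.20 MPa
granite: 2610 kg/m³ × 9.81 m/s² × 19700 m = 5.044×10^8 Pa = 504.4 MPa
Total = 23.46 + 25.46 + 63.02 + 35.20 + 504.4 = 651.55 MPa

652 MPa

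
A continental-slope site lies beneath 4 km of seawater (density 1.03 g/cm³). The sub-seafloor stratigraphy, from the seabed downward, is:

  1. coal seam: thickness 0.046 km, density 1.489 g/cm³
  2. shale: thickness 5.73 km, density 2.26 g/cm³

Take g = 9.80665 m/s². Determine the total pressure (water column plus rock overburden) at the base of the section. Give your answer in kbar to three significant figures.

1.68 kbar

seawater: 1030 kg/m³ × 9.80665 m/s² × 4000 m = 4.040×10^7 Pa = 0.4040 kbar
coal seam: 1489 kg/m³ × 9.80665 m/s² × 46 m = 6.717×10^5 Pa = 6.717×10^-3 kbar
shale: 2260 kg/m³ × 9.80665 m/s² × 5730 m = 1.270×10^8 Pa = 1.270 kbar
Total = 0.4040 + 6.717×10^-3 + 1.270 = 1.6807 kbar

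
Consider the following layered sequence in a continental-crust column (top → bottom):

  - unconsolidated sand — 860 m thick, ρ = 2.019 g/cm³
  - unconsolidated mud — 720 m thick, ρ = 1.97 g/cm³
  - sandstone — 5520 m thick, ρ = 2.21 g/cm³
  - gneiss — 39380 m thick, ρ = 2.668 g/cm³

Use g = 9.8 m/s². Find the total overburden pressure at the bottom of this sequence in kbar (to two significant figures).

unconsolidated sand: 2019 kg/m³ × 9.8 m/s² × 860 m = 1.702×10^7 Pa = 0.1702 kbar
unconsolidated mud: 1970 kg/m³ × 9.8 m/s² × 720 m = 1.390×10^7 Pa = 0.1390 kbar
sandstone: 2210 kg/m³ × 9.8 m/s² × 5520 m = 1.196×10^8 Pa = 1.196 kbar
gneiss: 2668 kg/m³ × 9.8 m/s² × 39380 m = 1.030×10^9 Pa = 10.30 kbar
Total = 0.1702 + 0.1390 + 1.196 + 10.30 = 11.801 kbar

12 kbar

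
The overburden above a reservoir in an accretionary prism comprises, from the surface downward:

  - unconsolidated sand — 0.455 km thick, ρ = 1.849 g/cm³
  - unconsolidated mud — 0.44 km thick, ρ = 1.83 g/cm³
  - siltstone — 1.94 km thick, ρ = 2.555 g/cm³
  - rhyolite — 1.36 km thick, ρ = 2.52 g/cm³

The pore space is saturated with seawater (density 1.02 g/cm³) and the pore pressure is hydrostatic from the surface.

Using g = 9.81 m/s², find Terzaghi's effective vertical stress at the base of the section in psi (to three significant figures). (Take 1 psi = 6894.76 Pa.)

8180 psi

Overburden (lithostatic) stress σ_v:
unconsolidated sand: 1849 kg/m³ × 9.81 m/s² × 455 m = 8.253×10^6 Pa = 8.253 MPa
unconsolidated mud: 1830 kg/m³ × 9.81 m/s² × 440 m = 7.899×10^6 Pa = 7.899 MPa
siltstone: 2555 kg/m³ × 9.81 m/s² × 1940 m = 4.863×10^7 Pa = 48.63 MPa
rhyolite: 2520 kg/m³ × 9.81 m/s² × 1360 m = 3.362×10^7 Pa = 33.62 MPa
Total = 8.253 + 7.899 + 48.63 + 33.62 = 98.398 MPa
Pore pressure P_p = 1020 kg/m³ × 9.81 m/s² × 4195 m = 4.198×10^7 Pa = 41.98 MPa
Effective stress σ' = σ_v − P_p = 98.40 − 41.98 = 56.422 MPa = 8183.3 psi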